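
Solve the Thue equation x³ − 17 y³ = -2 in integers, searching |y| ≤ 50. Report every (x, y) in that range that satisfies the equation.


The equation is x³ - 17y³ = -2. For fixed y, x³ = 17·y³ − 2, so a solution requires the RHS to be a perfect cube.
Strategy: iterate y from -50 to 50, compute RHS = 17·y³ − 2, and check whether it is a (positive or negative) perfect cube.
Check small values of y:
  y = 0: RHS = -2 is not a perfect cube.
  y = 1: RHS = 15 is not a perfect cube.
  y = -1: RHS = -19 is not a perfect cube.
  y = 2: RHS = 134 is not a perfect cube.
  y = -2: RHS = -138 is not a perfect cube.
  y = 3: RHS = 457 is not a perfect cube.
  y = -3: RHS = -461 is not a perfect cube.
Continuing the search up to |y| = 50 finds no solutions either.
No (x, y) in the scanned range satisfies the equation.

No integer solutions with |y| ≤ 50.


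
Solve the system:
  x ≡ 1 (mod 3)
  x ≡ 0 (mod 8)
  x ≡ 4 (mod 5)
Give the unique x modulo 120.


Moduli 3, 8, 5 are pairwise coprime; by CRT there is a unique solution modulo M = 3 · 8 · 5 = 120.
Solve pairwise, accumulating the modulus:
  Start with x ≡ 1 (mod 3).
  Combine with x ≡ 0 (mod 8): since gcd(3, 8) = 1, we get a unique residue mod 24.
    Write x = 1 + 3·t and substitute into x ≡ 0 (mod 8): 3·t ≡ 0 − 1 = -1 (mod 8).
    Reduce coefficients mod 8: 3·t ≡ 7 (mod 8).
    The inverse of 3 mod 8 is 3 (since 3·3 = 9 = 1·8 + 1), so t ≡ 3·7 = 21 ≡ 5 (mod 8).
    Then x = 1 + 3·5 = 16, valid modulo lcm(3, 8) = 24: x ≡ 16 (mod 24).
  Combine with x ≡ 4 (mod 5): since gcd(24, 5) = 1, we get a unique residue mod 120.
    Write x = 16 + 24·t and substitute into x ≡ 4 (mod 5): 24·t ≡ 4 − 16 = -12 (mod 5).
    Reduce coefficients mod 5: 4·t ≡ 3 (mod 5).
    The inverse of 4 mod 5 is 4 (since 4·4 = 16 = 3·5 + 1), so t ≡ 4·3 = 12 ≡ 2 (mod 5).
    Then x = 16 + 24·2 = 64, valid modulo lcm(24, 5) = 120: x ≡ 64 (mod 120).
Verify: 64 mod 3 = 1 ✓, 64 mod 8 = 0 ✓, 64 mod 5 = 4 ✓.

x ≡ 64 (mod 120).


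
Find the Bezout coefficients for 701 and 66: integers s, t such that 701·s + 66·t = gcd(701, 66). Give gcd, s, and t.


Euclidean algorithm on (701, 66) — divide until remainder is 0:
  701 = 10 · 66 + 41
  66 = 1 · 41 + 25
  41 = 1 · 25 + 16
  25 = 1 · 16 + 9
  16 = 1 · 9 + 7
  9 = 1 · 7 + 2
  7 = 3 · 2 + 1
  2 = 2 · 1 + 0
gcd(701, 66) = 1.
Track Bezout coefficients alongside the remainders: start with r₀ = 701 = a·1 + b·0 (s = 1, t = 0) and r₁ = 66 = a·0 + b·1 (s = 0, t = 1); each new remainder r_{k+1} = r_{k-1} − q_k·r_k inherits s_{k+1} = s_{k-1} − q_k·s_k, t_{k+1} = t_{k-1} − q_k·t_k, so r_k = a·s_k + b·t_k at every step:
  q = 10: r = 41, s = 1 − 10·0 = 1, t = 0 − 10·1 = -10  (check: 701·1 + 66·(-10) = 41)
  q = 1: r = 25, s = 0 − 1·1 = -1, t = 1 − 1·(-10) = 11  (check: 701·(-1) + 66·11 = 25)
  q = 1: r = 16, s = 1 − 1·(-1) = 2, t = -10 − 1·11 = -21  (check: 701·2 + 66·(-21) = 16)
  q = 1: r = 9, s = -1 − 1·2 = -3, t = 11 − 1·(-21) = 32  (check: 701·(-3) + 66·32 = 9)
  q = 1: r = 7, s = 2 − 1·(-3) = 5, t = -21 − 1·32 = -53  (check: 701·5 + 66·(-53) = 7)
  q = 1: r = 2, s = -3 − 1·5 = -8, t = 32 − 1·(-53) = 85  (check: 701·(-8) + 66·85 = 2)
  q = 3: r = 1, s = 5 − 3·(-8) = 29, t = -53 − 3·85 = -308  (check: 701·29 + 66·(-308) = 1)
The row with r = 1 (the gcd) gives the Bezout coefficients s = 29, t = -308.
Result: 701 · (29) + 66 · (-308) = 1.

gcd(701, 66) = 1; s = 29, t = -308 (check: 701·29 + 66·(-308) = 1).


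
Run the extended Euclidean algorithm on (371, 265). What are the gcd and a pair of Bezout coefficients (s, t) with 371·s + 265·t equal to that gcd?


Euclidean algorithm on (371, 265) — divide until remainder is 0:
  371 = 1 · 265 + 106
  265 = 2 · 106 + 53
  106 = 2 · 53 + 0
gcd(371, 265) = 53.
Track Bezout coefficients alongside the remainders: start with r₀ = 371 = a·1 + b·0 (s = 1, t = 0) and r₁ = 265 = a·0 + b·1 (s = 0, t = 1); each new remainder r_{k+1} = r_{k-1} − q_k·r_k inherits s_{k+1} = s_{k-1} − q_k·s_k, t_{k+1} = t_{k-1} − q_k·t_k, so r_k = a·s_k + b·t_k at every step:
  q = 1: r = 106, s = 1 − 1·0 = 1, t = 0 − 1·1 = -1  (check: 371·1 + 265·(-1) = 106)
  q = 2: r = 53, s = 0 − 2·1 = -2, t = 1 − 2·(-1) = 3  (check: 371·(-2) + 265·3 = 53)
The row with r = 53 (the gcd) gives the Bezout coefficients s = -2, t = 3.
Result: 371 · (-2) + 265 · (3) = 53.

gcd(371, 265) = 53; s = -2, t = 3 (check: 371·(-2) + 265·3 = 53).


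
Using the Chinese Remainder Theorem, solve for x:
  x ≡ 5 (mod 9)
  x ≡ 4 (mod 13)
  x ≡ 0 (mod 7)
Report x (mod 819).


Moduli 9, 13, 7 are pairwise coprime; by CRT there is a unique solution modulo M = 9 · 13 · 7 = 819.
Solve pairwise, accumulating the modulus:
  Start with x ≡ 5 (mod 9).
  Combine with x ≡ 4 (mod 13): since gcd(9, 13) = 1, we get a unique residue mod 117.
    Write x = 5 + 9·t and substitute into x ≡ 4 (mod 13): 9·t ≡ 4 − 5 = -1 (mod 13).
    Reduce coefficients mod 13: 9·t ≡ 12 (mod 13).
    The inverse of 9 mod 13 is 3 (since 9·3 = 27 = 2·13 + 1), so t ≡ 3·12 = 36 ≡ 10 (mod 13).
    Then x = 5 + 9·10 = 95, valid modulo lcm(9, 13) = 117: x ≡ 95 (mod 117).
  Combine with x ≡ 0 (mod 7): since gcd(117, 7) = 1, we get a unique residue mod 819.
    Write x = 95 + 117·t and substitute into x ≡ 0 (mod 7): 117·t ≡ 0 − 95 = -95 (mod 7).
    Reduce coefficients mod 7: 5·t ≡ 3 (mod 7).
    The inverse of 5 mod 7 is 3 (since 5·3 = 15 = 2·7 + 1), so t ≡ 3·3 = 9 ≡ 2 (mod 7).
    Then x = 95 + 117·2 = 329, valid modulo lcm(117, 7) = 819: x ≡ 329 (mod 819).
Verify: 329 mod 9 = 5 ✓, 329 mod 13 = 4 ✓, 329 mod 7 = 0 ✓.

x ≡ 329 (mod 819).


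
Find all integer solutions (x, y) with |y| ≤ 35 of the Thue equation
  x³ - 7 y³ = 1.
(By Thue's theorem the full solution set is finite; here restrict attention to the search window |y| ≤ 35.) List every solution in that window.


The equation is x³ - 7y³ = 1. For fixed y, x³ = 7·y³ + 1, so a solution requires the RHS to be a perfect cube.
Strategy: iterate y from -35 to 35, compute RHS = 7·y³ + 1, and check whether it is a (positive or negative) perfect cube.
Check small values of y:
  y = 0: RHS = 1 = (1)³ ⇒ x = 1 works.
  y = 1: RHS = 8 = (2)³ ⇒ x = 2 works.
  y = -1: RHS = -6 is not a perfect cube.
  y = 2: RHS = 57 is not a perfect cube.
  y = -2: RHS = -55 is not a perfect cube.
  y = 3: RHS = 190 is not a perfect cube.
  y = -3: RHS = -188 is not a perfect cube.
Continuing the search up to |y| = 35 finds no further solutions beyond those listed.
Collected solutions: (1, 0), (2, 1).

Solutions (with |y| ≤ 35): (1, 0), (2, 1).


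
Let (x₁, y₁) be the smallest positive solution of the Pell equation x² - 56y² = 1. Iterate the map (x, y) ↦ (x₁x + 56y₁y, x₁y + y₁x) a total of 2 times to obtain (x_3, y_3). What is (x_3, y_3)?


Step 1: Find the fundamental solution (x₁, y₁) of x² - 56y² = 1.
  Expand √56 as a continued fraction. a₀ = ⌊√56⌋ = 7; iterate m_{k+1} = d_k·a_k − m_k, d_{k+1} = (56 − m_{k+1}²)/d_k, a_{k+1} = ⌊(a₀ + m_{k+1})/d_{k+1}⌋ (starting m₀ = 0, d₀ = 1), with convergents p_k = a_k·p_{k-1} + p_{k-2}, q_k = a_k·q_{k-1} + q_{k-2} (p₋₁ = 1, q₋₁ = 0):
  k = 0: a₀ = 7; p₀/q₀ = 7/1; p₀² − 56·q₀² = 49 − 56 = -7.
  k = 1: m = 7, d = 7, a = ⌊(7 + 7)/7⌋ = 2; p/q = (2·7 + 1)/(2·1 + 0) = 15/2; p² − 56·q² = 225 − 224 = 1.
  The first convergent with p² − 56·q² = 1 gives the fundamental solution (x₁, y₁) = (15, 2).
Step 2: Apply the recurrence (x_{n+1}, y_{n+1}) = (x₁x_n + 56y₁y_n, x₁y_n + y₁x_n) repeatedly.
  From (x_1, y_1) = (15, 2): x_2 = 15·15 + 56·2·2 = 449; y_2 = 15·2 + 2·15 = 60.
  From (x_2, y_2) = (449, 60): x_3 = 15·449 + 56·2·60 = 13455; y_3 = 15·60 + 2·449 = 1798.
Step 3: Verify x_3² - 56·y_3² = 181037025 - 181037024 = 1 (should be 1). ✓

(x_1, y_1) = (15, 2); (x_3, y_3) = (13455, 1798).


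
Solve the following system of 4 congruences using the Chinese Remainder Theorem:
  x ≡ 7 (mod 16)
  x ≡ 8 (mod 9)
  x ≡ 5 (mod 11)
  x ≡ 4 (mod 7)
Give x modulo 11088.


Product of moduli M = 16 · 9 · 11 · 7 = 11088.
Merge one congruence at a time:
  Start: x ≡ 7 (mod 16).
  Combine with x ≡ 8 (mod 9); new modulus lcm = 144.
    Write x = 7 + 16·t and substitute into x ≡ 8 (mod 9): 16·t ≡ 8 − 7 = 1 (mod 9).
    Reduce coefficients mod 9: 7·t ≡ 1 (mod 9).
    The inverse of 7 mod 9 is 4 (since 7·4 = 28 = 3·9 + 1), so t ≡ 4·1 = 4 ≡ 4 (mod 9).
    Then x = 7 + 16·4 = 71, valid modulo lcm(16, 9) = 144: x ≡ 71 (mod 144).
  Combine with x ≡ 5 (mod 11); new modulus lcm = 1584.
    Write x = 71 + 144·t and substitute into x ≡ 5 (mod 11): 144·t ≡ 5 − 71 = -66 (mod 11).
    Reduce coefficients mod 11: 1·t ≡ 0 (mod 11).
    So t ≡ 0 (mod 11).
    Then x = 71 + 144·0 = 71, valid modulo lcm(144, 11) = 1584: x ≡ 71 (mod 1584).
  Combine with x ≡ 4 (mod 7); new modulus lcm = 11088.
    Write x = 71 + 1584·t and substitute into x ≡ 4 (mod 7): 1584·t ≡ 4 − 71 = -67 (mod 7).
    Reduce coefficients mod 7: 2·t ≡ 3 (mod 7).
    The inverse of 2 mod 7 is 4 (since 2·4 = 8 = 1·7 + 1), so t ≡ 4·3 = 12 ≡ 5 (mod 7).
    Then x = 71 + 1584·5 = 7991, valid modulo lcm(1584, 7) = 11088: x ≡ 7991 (mod 11088).
Verify against each original: 7991 mod 16 = 7, 7991 mod 9 = 8, 7991 mod 11 = 5, 7991 mod 7 = 4.

x ≡ 7991 (mod 11088).


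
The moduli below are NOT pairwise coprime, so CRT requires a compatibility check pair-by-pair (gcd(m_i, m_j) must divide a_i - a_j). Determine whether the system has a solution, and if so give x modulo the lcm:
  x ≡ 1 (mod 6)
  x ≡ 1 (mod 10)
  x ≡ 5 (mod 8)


Moduli 6, 10, 8 are not pairwise coprime, so CRT works modulo lcm(m_i) when all pairwise compatibility conditions hold.
Pairwise compatibility: gcd(m_i, m_j) must divide a_i - a_j for every pair.
Merge one congruence at a time:
  Start: x ≡ 1 (mod 6).
  Combine with x ≡ 1 (mod 10): gcd(6, 10) = 2; 1 - 1 = 0, which IS divisible by 2, so compatible.
    Write x = 1 + 6·t and substitute into x ≡ 1 (mod 10): 6·t ≡ 1 − 1 = 0 (mod 10).
    Divide the congruence (and modulus) by g = 2: 3·t ≡ 0 (mod 5).
    The inverse of 3 mod 5 is 2 (since 3·2 = 6 = 1·5 + 1), so t ≡ 2·0 = 0 ≡ 0 (mod 5).
    Then x = 1 + 6·0 = 1, valid modulo lcm(6, 10) = 30: x ≡ 1 (mod 30).
  Combine with x ≡ 5 (mod 8): gcd(30, 8) = 2; 5 - 1 = 4, which IS divisible by 2, so compatible.
    Write x = 1 + 30·t and substitute into x ≡ 5 (mod 8): 30·t ≡ 5 − 1 = 4 (mod 8).
    Divide the congruence (and modulus) by g = 2: 15·t ≡ 2 (mod 4).
    Reduce coefficients mod 4: 3·t ≡ 2 (mod 4).
    The inverse of 3 mod 4 is 3 (since 3·3 = 9 = 2·4 + 1), so t ≡ 3·2 = 6 ≡ 2 (mod 4).
    Then x = 1 + 30·2 = 61, valid modulo lcm(30, 8) = 120: x ≡ 61 (mod 120).
Verify: 61 mod 6 = 1, 61 mod 10 = 1, 61 mod 8 = 5.

x ≡ 61 (mod 120).


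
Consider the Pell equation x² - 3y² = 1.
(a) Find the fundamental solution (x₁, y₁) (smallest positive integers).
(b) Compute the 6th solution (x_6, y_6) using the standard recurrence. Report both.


Step 1: Find the fundamental solution (x₁, y₁) of x² - 3y² = 1.
  Expand √3 as a continued fraction. a₀ = ⌊√3⌋ = 1; iterate m_{k+1} = d_k·a_k − m_k, d_{k+1} = (3 − m_{k+1}²)/d_k, a_{k+1} = ⌊(a₀ + m_{k+1})/d_{k+1}⌋ (starting m₀ = 0, d₀ = 1), with convergents p_k = a_k·p_{k-1} + p_{k-2}, q_k = a_k·q_{k-1} + q_{k-2} (p₋₁ = 1, q₋₁ = 0):
  k = 0: a₀ = 1; p₀/q₀ = 1/1; p₀² − 3·q₀² = 1 − 3 = -2.
  k = 1: m = 1, d = 2, a = ⌊(1 + 1)/2⌋ = 1; p/q = (1·1 + 1)/(1·1 + 0) = 2/1; p² − 3·q² = 4 − 3 = 1.
  The first convergent with p² − 3·q² = 1 gives the fundamental solution (x₁, y₁) = (2, 1).
Step 2: Apply the recurrence (x_{n+1}, y_{n+1}) = (x₁x_n + 3y₁y_n, x₁y_n + y₁x_n) repeatedly.
  From (x_1, y_1) = (2, 1): x_2 = 2·2 + 3·1·1 = 7; y_2 = 2·1 + 1·2 = 4.
  From (x_2, y_2) = (7, 4): x_3 = 2·7 + 3·1·4 = 26; y_3 = 2·4 + 1·7 = 15.
  From (x_3, y_3) = (26, 15): x_4 = 2·26 + 3·1·15 = 97; y_4 = 2·15 + 1·26 = 56.
  From (x_4, y_4) = (97, 56): x_5 = 2·97 + 3·1·56 = 362; y_5 = 2·56 + 1·97 = 209.
  From (x_5, y_5) = (362, 209): x_6 = 2·362 + 3·1·209 = 1351; y_6 = 2·209 + 1·362 = 780.
Step 3: Verify x_6² - 3·y_6² = 1825201 - 1825200 = 1 (should be 1). ✓

(x_1, y_1) = (2, 1); (x_6, y_6) = (1351, 780).


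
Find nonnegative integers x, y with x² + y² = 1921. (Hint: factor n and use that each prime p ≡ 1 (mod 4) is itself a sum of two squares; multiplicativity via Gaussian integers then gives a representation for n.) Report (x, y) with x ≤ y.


Step 1: Factor n = 1921 = 17 · 113.
Step 2: Check the mod-4 condition on each prime factor: 17 ≡ 1 (mod 4), exponent 1; 113 ≡ 1 (mod 4), exponent 1.
All primes ≡ 3 (mod 4) appear to even exponent (or don't appear), so by the two-squares theorem n IS expressible as a sum of two squares.
Step 3: Build a representation. Here n = 17 · 113 is a product of primes ≡ 1 (mod 4). Each prime p ≡ 1 (mod 4) is itself a sum of two squares; find a² by testing p − a² for a perfect square:
  17: 17 − 1² = 16 = 4² ⇒ 17 = 1² + 4².
  113: 113 − 1² = 112, 113 − 2² = 109, 113 − 3² = 104, 113 − 4² = 97, 113 − 5² = 88, 113 − 6² = 77, 113 − 7² = 64 = 8² ⇒ 113 = 7² + 8².
  Combine using the Brahmagupta–Fibonacci identity (a² + b²)(c² + d²) = (ac − bd)² + (ad + bc)² = (ac + bd)² + (ad − bc)²:
  17 · 113 = 1921: from (1² + 4²)(7² + 8²), take (1·7 − 4·8, 1·8 + 4·7) = (7 − 32, 8 + 28) = (-25, 36); dropping signs (only squares matter) gives (25, 36); check 25² + 36² = 625 + 1296 = 1921 ✓.
Step 4: Order so x ≤ y and verify: 25² + 36² = 625 + 1296 = 1921 = n. ✓

n = 1921 = 25² + 36² (one valid representation with x ≤ y).


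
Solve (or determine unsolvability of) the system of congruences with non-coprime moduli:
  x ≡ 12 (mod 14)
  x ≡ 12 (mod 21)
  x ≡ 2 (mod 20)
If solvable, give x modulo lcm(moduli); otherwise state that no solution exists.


Moduli 14, 21, 20 are not pairwise coprime, so CRT works modulo lcm(m_i) when all pairwise compatibility conditions hold.
Pairwise compatibility: gcd(m_i, m_j) must divide a_i - a_j for every pair.
Merge one congruence at a time:
  Start: x ≡ 12 (mod 14).
  Combine with x ≡ 12 (mod 21): gcd(14, 21) = 7; 12 - 12 = 0, which IS divisible by 7, so compatible.
    Write x = 12 + 14·t and substitute into x ≡ 12 (mod 21): 14·t ≡ 12 − 12 = 0 (mod 21).
    Divide the congruence (and modulus) by g = 7: 2·t ≡ 0 (mod 3).
    The inverse of 2 mod 3 is 2 (since 2·2 = 4 = 1·3 + 1), so t ≡ 2·0 = 0 ≡ 0 (mod 3).
    Then x = 12 + 14·0 = 12, valid modulo lcm(14, 21) = 42: x ≡ 12 (mod 42).
  Combine with x ≡ 2 (mod 20): gcd(42, 20) = 2; 2 - 12 = -10, which IS divisible by 2, so compatible.
    Write x = 12 + 42·t and substitute into x ≡ 2 (mod 20): 42·t ≡ 2 − 12 = -10 (mod 20).
    Divide the congruence (and modulus) by g = 2: 21·t ≡ -5 (mod 10).
    Reduce coefficients mod 10: 1·t ≡ 5 (mod 10).
    So t ≡ 5 (mod 10).
    Then x = 12 + 42·5 = 222, valid modulo lcm(42, 20) = 420: x ≡ 222 (mod 420).
Verify: 222 mod 14 = 12, 222 mod 21 = 12, 222 mod 20 = 2.

x ≡ 222 (mod 420).


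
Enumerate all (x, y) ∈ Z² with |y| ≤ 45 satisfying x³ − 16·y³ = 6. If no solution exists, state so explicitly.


The equation is x³ - 16y³ = 6. For fixed y, x³ = 16·y³ + 6, so a solution requires the RHS to be a perfect cube.
Strategy: iterate y from -45 to 45, compute RHS = 16·y³ + 6, and check whether it is a (positive or negative) perfect cube.
Check small values of y:
  y = 0: RHS = 6 is not a perfect cube.
  y = 1: RHS = 22 is not a perfect cube.
  y = -1: RHS = -10 is not a perfect cube.
  y = 2: RHS = 134 is not a perfect cube.
  y = -2: RHS = -122 is not a perfect cube.
  y = 3: RHS = 438 is not a perfect cube.
  y = -3: RHS = -426 is not a perfect cube.
Continuing the search up to |y| = 45 finds no solutions either.
No (x, y) in the scanned range satisfies the equation.

No integer solutions with |y| ≤ 45.


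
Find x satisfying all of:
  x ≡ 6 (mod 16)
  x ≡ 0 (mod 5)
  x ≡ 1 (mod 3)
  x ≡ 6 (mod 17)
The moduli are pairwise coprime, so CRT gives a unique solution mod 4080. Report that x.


Product of moduli M = 16 · 5 · 3 · 17 = 4080.
Merge one congruence at a time:
  Start: x ≡ 6 (mod 16).
  Combine with x ≡ 0 (mod 5); new modulus lcm = 80.
    Write x = 6 + 16·t and substitute into x ≡ 0 (mod 5): 16·t ≡ 0 − 6 = -6 (mod 5).
    Reduce coefficients mod 5: 1·t ≡ 4 (mod 5).
    So t ≡ 4 (mod 5).
    Then x = 6 + 16·4 = 70, valid modulo lcm(16, 5) = 80: x ≡ 70 (mod 80).
  Combine with x ≡ 1 (mod 3); new modulus lcm = 240.
    Write x = 70 + 80·t and substitute into x ≡ 1 (mod 3): 80·t ≡ 1 − 70 = -69 (mod 3).
    Reduce coefficients mod 3: 2·t ≡ 0 (mod 3).
    The inverse of 2 mod 3 is 2 (since 2·2 = 4 = 1·3 + 1), so t ≡ 2·0 = 0 ≡ 0 (mod 3).
    Then x = 70 + 80·0 = 70, valid modulo lcm(80, 3) = 240: x ≡ 70 (mod 240).
  Combine with x ≡ 6 (mod 17); new modulus lcm = 4080.
    Write x = 70 + 240·t and substitute into x ≡ 6 (mod 17): 240·t ≡ 6 − 70 = -64 (mod 17).
    Reduce coefficients mod 17: 2·t ≡ 4 (mod 17).
    The inverse of 2 mod 17 is 9 (since 2·9 = 18 = 1·17 + 1), so t ≡ 9·4 = 36 ≡ 2 (mod 17).
    Then x = 70 + 240·2 = 550, valid modulo lcm(240, 17) = 4080: x ≡ 550 (mod 4080).
Verify against each original: 550 mod 16 = 6, 550 mod 5 = 0, 550 mod 3 = 1, 550 mod 17 = 6.

x ≡ 550 (mod 4080).


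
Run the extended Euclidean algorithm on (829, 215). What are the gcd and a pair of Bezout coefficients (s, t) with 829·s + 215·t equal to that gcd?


Euclidean algorithm on (829, 215) — divide until remainder is 0:
  829 = 3 · 215 + 184
  215 = 1 · 184 + 31
  184 = 5 · 31 + 29
  31 = 1 · 29 + 2
  29 = 14 · 2 + 1
  2 = 2 · 1 + 0
gcd(829, 215) = 1.
Track Bezout coefficients alongside the remainders: start with r₀ = 829 = a·1 + b·0 (s = 1, t = 0) and r₁ = 215 = a·0 + b·1 (s = 0, t = 1); each new remainder r_{k+1} = r_{k-1} − q_k·r_k inherits s_{k+1} = s_{k-1} − q_k·s_k, t_{k+1} = t_{k-1} − q_k·t_k, so r_k = a·s_k + b·t_k at every step:
  q = 3: r = 184, s = 1 − 3·0 = 1, t = 0 − 3·1 = -3  (check: 829·1 + 215·(-3) = 184)
  q = 1: r = 31, s = 0 − 1·1 = -1, t = 1 − 1·(-3) = 4  (check: 829·(-1) + 215·4 = 31)
  q = 5: r = 29, s = 1 − 5·(-1) = 6, t = -3 − 5·4 = -23  (check: 829·6 + 215·(-23) = 29)
  q = 1: r = 2, s = -1 − 1·6 = -7, t = 4 − 1·(-23) = 27  (check: 829·(-7) + 215·27 = 2)
  q = 14: r = 1, s = 6 − 14·(-7) = 104, t = -23 − 14·27 = -401  (check: 829·104 + 215·(-401) = 1)
The row with r = 1 (the gcd) gives the Bezout coefficients s = 104, t = -401.
Result: 829 · (104) + 215 · (-401) = 1.

gcd(829, 215) = 1; s = 104, t = -401 (check: 829·104 + 215·(-401) = 1).


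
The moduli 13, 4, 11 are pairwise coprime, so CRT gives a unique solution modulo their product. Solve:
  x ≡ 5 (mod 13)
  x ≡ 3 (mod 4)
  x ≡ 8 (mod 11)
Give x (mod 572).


Moduli 13, 4, 11 are pairwise coprime; by CRT there is a unique solution modulo M = 13 · 4 · 11 = 572.
Solve pairwise, accumulating the modulus:
  Start with x ≡ 5 (mod 13).
  Combine with x ≡ 3 (mod 4): since gcd(13, 4) = 1, we get a unique residue mod 52.
    Write x = 5 + 13·t and substitute into x ≡ 3 (mod 4): 13·t ≡ 3 − 5 = -2 (mod 4).
    Reduce coefficients mod 4: 1·t ≡ 2 (mod 4).
    So t ≡ 2 (mod 4).
    Then x = 5 + 13·2 = 31, valid modulo lcm(13, 4) = 52: x ≡ 31 (mod 52).
  Combine with x ≡ 8 (mod 11): since gcd(52, 11) = 1, we get a unique residue mod 572.
    Write x = 31 + 52·t and substitute into x ≡ 8 (mod 11): 52·t ≡ 8 − 31 = -23 (mod 11).
    Reduce coefficients mod 11: 8·t ≡ 10 (mod 11).
    The inverse of 8 mod 11 is 7 (since 8·7 = 56 = 5·11 + 1), so t ≡ 7·10 = 70 ≡ 4 (mod 11).
    Then x = 31 + 52·4 = 239, valid modulo lcm(52, 11) = 572: x ≡ 239 (mod 572).
Verify: 239 mod 13 = 5 ✓, 239 mod 4 = 3 ✓, 239 mod 11 = 8 ✓.

x ≡ 239 (mod 572).


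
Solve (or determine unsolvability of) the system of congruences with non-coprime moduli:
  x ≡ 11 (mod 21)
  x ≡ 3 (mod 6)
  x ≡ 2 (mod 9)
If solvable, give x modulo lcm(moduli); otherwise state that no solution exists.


Moduli 21, 6, 9 are not pairwise coprime, so CRT works modulo lcm(m_i) when all pairwise compatibility conditions hold.
Pairwise compatibility: gcd(m_i, m_j) must divide a_i - a_j for every pair.
Merge one congruence at a time:
  Start: x ≡ 11 (mod 21).
  Combine with x ≡ 3 (mod 6): gcd(21, 6) = 3, and 3 - 11 = -8 is NOT divisible by 3.
    ⇒ system is inconsistent (no integer solution).

No solution (the system is inconsistent).


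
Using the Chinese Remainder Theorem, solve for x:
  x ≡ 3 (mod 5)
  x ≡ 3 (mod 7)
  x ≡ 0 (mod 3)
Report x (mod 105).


Moduli 5, 7, 3 are pairwise coprime; by CRT there is a unique solution modulo M = 5 · 7 · 3 = 105.
Solve pairwise, accumulating the modulus:
  Start with x ≡ 3 (mod 5).
  Combine with x ≡ 3 (mod 7): since gcd(5, 7) = 1, we get a unique residue mod 35.
    Write x = 3 + 5·t and substitute into x ≡ 3 (mod 7): 5·t ≡ 3 − 3 = 0 (mod 7).
    The inverse of 5 mod 7 is 3 (since 5·3 = 15 = 2·7 + 1), so t ≡ 3·0 = 0 ≡ 0 (mod 7).
    Then x = 3 + 5·0 = 3, valid modulo lcm(5, 7) = 35: x ≡ 3 (mod 35).
  Combine with x ≡ 0 (mod 3): since gcd(35, 3) = 1, we get a unique residue mod 105.
    Write x = 3 + 35·t and substitute into x ≡ 0 (mod 3): 35·t ≡ 0 − 3 = -3 (mod 3).
    Reduce coefficients mod 3: 2·t ≡ 0 (mod 3).
    The inverse of 2 mod 3 is 2 (since 2·2 = 4 = 1·3 + 1), so t ≡ 2·0 = 0 ≡ 0 (mod 3).
    Then x = 3 + 35·0 = 3, valid modulo lcm(35, 3) = 105: x ≡ 3 (mod 105).
Verify: 3 mod 5 = 3 ✓, 3 mod 7 = 3 ✓, 3 mod 3 = 0 ✓.

x ≡ 3 (mod 105).


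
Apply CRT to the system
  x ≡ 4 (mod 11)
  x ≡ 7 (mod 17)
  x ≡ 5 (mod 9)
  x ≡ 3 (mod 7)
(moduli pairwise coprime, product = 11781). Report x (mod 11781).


Product of moduli M = 11 · 17 · 9 · 7 = 11781.
Merge one congruence at a time:
  Start: x ≡ 4 (mod 11).
  Combine with x ≡ 7 (mod 17); new modulus lcm = 187.
    Write x = 4 + 11·t and substitute into x ≡ 7 (mod 17): 11·t ≡ 7 − 4 = 3 (mod 17).
    The inverse of 11 mod 17 is 14 (since 11·14 = 154 = 9·17 + 1), so t ≡ 14·3 = 42 ≡ 8 (mod 17).
    Then x = 4 + 11·8 = 92, valid modulo lcm(11, 17) = 187: x ≡ 92 (mod 187).
  Combine with x ≡ 5 (mod 9); new modulus lcm = 1683.
    Write x = 92 + 187·t and substitute into x ≡ 5 (mod 9): 187·t ≡ 5 − 92 = -87 (mod 9).
    Reduce coefficients mod 9: 7·t ≡ 3 (mod 9).
    The inverse of 7 mod 9 is 4 (since 7·4 = 28 = 3·9 + 1), so t ≡ 4·3 = 12 ≡ 3 (mod 9).
    Then x = 92 + 187·3 = 653, valid modulo lcm(187, 9) = 1683: x ≡ 653 (mod 1683).
  Combine with x ≡ 3 (mod 7); new modulus lcm = 11781.
    Write x = 653 + 1683·t and substitute into x ≡ 3 (mod 7): 1683·t ≡ 3 − 653 = -650 (mod 7).
    Reduce coefficients mod 7: 3·t ≡ 1 (mod 7).
    The inverse of 3 mod 7 is 5 (since 3·5 = 15 = 2·7 + 1), so t ≡ 5·1 = 5 ≡ 5 (mod 7).
    Then x = 653 + 1683·5 = 9068, valid modulo lcm(1683, 7) = 11781: x ≡ 9068 (mod 11781).
Verify against each original: 9068 mod 11 = 4, 9068 mod 17 = 7, 9068 mod 9 = 5, 9068 mod 7 = 3.

x ≡ 9068 (mod 11781).


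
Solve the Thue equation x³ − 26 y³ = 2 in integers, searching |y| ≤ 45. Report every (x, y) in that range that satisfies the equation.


The equation is x³ - 26y³ = 2. For fixed y, x³ = 26·y³ + 2, so a solution requires the RHS to be a perfect cube.
Strategy: iterate y from -45 to 45, compute RHS = 26·y³ + 2, and check whether it is a (positive or negative) perfect cube.
Check small values of y:
  y = 0: RHS = 2 is not a perfect cube.
  y = 1: RHS = 28 is not a perfect cube.
  y = -1: RHS = -24 is not a perfect cube.
  y = 2: RHS = 210 is not a perfect cube.
  y = -2: RHS = -206 is not a perfect cube.
  y = 3: RHS = 704 is not a perfect cube.
  y = -3: RHS = -700 is not a perfect cube.
Continuing the search up to |y| = 45 finds no solutions either.
No (x, y) in the scanned range satisfies the equation.

No integer solutions with |y| ≤ 45.


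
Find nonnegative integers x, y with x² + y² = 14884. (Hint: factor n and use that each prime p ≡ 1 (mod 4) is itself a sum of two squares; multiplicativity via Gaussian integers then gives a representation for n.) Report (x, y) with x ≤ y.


Step 1: Factor n = 14884 = 2^2 · 61^2.
Step 2: Check the mod-4 condition on each prime factor: 2 = 2 (special); 61 ≡ 1 (mod 4), exponent 2.
All primes ≡ 3 (mod 4) appear to even exponent (or don't appear), so by the two-squares theorem n IS expressible as a sum of two squares.
Step 3: Build a representation. Group n = k² · m with k = 2 and m = 61 · 61 = 3721 (a product of primes ≡ 1 (mod 4)); a representation of m scales to one of n via (k·x)² + (k·y)² = k²(x² + y²). Each prime p ≡ 1 (mod 4) is itself a sum of two squares; find a² by testing p − a² for a perfect square:
  61: 61 − 1² = 60, 61 − 2² = 57, 61 − 3² = 52, 61 − 4² = 45, 61 − 5² = 36 = 6² ⇒ 61 = 5² + 6².
  Combine using the Brahmagupta–Fibonacci identity (a² + b²)(c² + d²) = (ac − bd)² + (ad + bc)² = (ac + bd)² + (ad − bc)²:
  61 · 61 = 3721: from (5² + 6²)(5² + 6²), take (5·5 − 6·6, 5·6 + 6·5) = (25 − 36, 30 + 30) = (-11, 60); dropping signs (only squares matter) gives (11, 60); check 11² + 60² = 121 + 3600 = 3721 ✓.
  Scale by k = 2: (2·11, 2·60) = (22, 120).
Step 4: Order so x ≤ y and verify: 22² + 120² = 484 + 14400 = 14884 = n. ✓

n = 14884 = 22² + 120² (one valid representation with x ≤ y).


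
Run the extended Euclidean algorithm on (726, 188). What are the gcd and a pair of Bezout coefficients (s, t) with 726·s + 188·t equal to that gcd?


Euclidean algorithm on (726, 188) — divide until remainder is 0:
  726 = 3 · 188 + 162
  188 = 1 · 162 + 26
  162 = 6 · 26 + 6
  26 = 4 · 6 + 2
  6 = 3 · 2 + 0
gcd(726, 188) = 2.
Track Bezout coefficients alongside the remainders: start with r₀ = 726 = a·1 + b·0 (s = 1, t = 0) and r₁ = 188 = a·0 + b·1 (s = 0, t = 1); each new remainder r_{k+1} = r_{k-1} − q_k·r_k inherits s_{k+1} = s_{k-1} − q_k·s_k, t_{k+1} = t_{k-1} − q_k·t_k, so r_k = a·s_k + b·t_k at every step:
  q = 3: r = 162, s = 1 − 3·0 = 1, t = 0 − 3·1 = -3  (check: 726·1 + 188·(-3) = 162)
  q = 1: r = 26, s = 0 − 1·1 = -1, t = 1 − 1·(-3) = 4  (check: 726·(-1) + 188·4 = 26)
  q = 6: r = 6, s = 1 − 6·(-1) = 7, t = -3 − 6·4 = -27  (check: 726·7 + 188·(-27) = 6)
  q = 4: r = 2, s = -1 − 4·7 = -29, t = 4 − 4·(-27) = 112  (check: 726·(-29) + 188·112 = 2)
The row with r = 2 (the gcd) gives the Bezout coefficients s = -29, t = 112.
Result: 726 · (-29) + 188 · (112) = 2.

gcd(726, 188) = 2; s = -29, t = 112 (check: 726·(-29) + 188·112 = 2).


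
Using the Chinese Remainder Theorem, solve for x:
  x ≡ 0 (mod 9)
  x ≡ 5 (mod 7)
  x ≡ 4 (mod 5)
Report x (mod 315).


Moduli 9, 7, 5 are pairwise coprime; by CRT there is a unique solution modulo M = 9 · 7 · 5 = 315.
Solve pairwise, accumulating the modulus:
  Start with x ≡ 0 (mod 9).
  Combine with x ≡ 5 (mod 7): since gcd(9, 7) = 1, we get a unique residue mod 63.
    Write x = 0 + 9·t and substitute into x ≡ 5 (mod 7): 9·t ≡ 5 − 0 = 5 (mod 7).
    Reduce coefficients mod 7: 2·t ≡ 5 (mod 7).
    The inverse of 2 mod 7 is 4 (since 2·4 = 8 = 1·7 + 1), so t ≡ 4·5 = 20 ≡ 6 (mod 7).
    Then x = 0 + 9·6 = 54, valid modulo lcm(9, 7) = 63: x ≡ 54 (mod 63).
  Combine with x ≡ 4 (mod 5): since gcd(63, 5) = 1, we get a unique residue mod 315.
    Write x = 54 + 63·t and substitute into x ≡ 4 (mod 5): 63·t ≡ 4 − 54 = -50 (mod 5).
    Reduce coefficients mod 5: 3·t ≡ 0 (mod 5).
    The inverse of 3 mod 5 is 2 (since 3·2 = 6 = 1·5 + 1), so t ≡ 2·0 = 0 ≡ 0 (mod 5).
    Then x = 54 + 63·0 = 54, valid modulo lcm(63, 5) = 315: x ≡ 54 (mod 315).
Verify: 54 mod 9 = 0 ✓, 54 mod 7 = 5 ✓, 54 mod 5 = 4 ✓.

x ≡ 54 (mod 315).


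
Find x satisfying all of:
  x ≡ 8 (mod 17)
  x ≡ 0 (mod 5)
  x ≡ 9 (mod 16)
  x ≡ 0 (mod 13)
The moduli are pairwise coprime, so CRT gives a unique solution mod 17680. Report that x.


Product of moduli M = 17 · 5 · 16 · 13 = 17680.
Merge one congruence at a time:
  Start: x ≡ 8 (mod 17).
  Combine with x ≡ 0 (mod 5); new modulus lcm = 85.
    Write x = 8 + 17·t and substitute into x ≡ 0 (mod 5): 17·t ≡ 0 − 8 = -8 (mod 5).
    Reduce coefficients mod 5: 2·t ≡ 2 (mod 5).
    The inverse of 2 mod 5 is 3 (since 2·3 = 6 = 1·5 + 1), so t ≡ 3·2 = 6 ≡ 1 (mod 5).
    Then x = 8 + 17·1 = 25, valid modulo lcm(17, 5) = 85: x ≡ 25 (mod 85).
  Combine with x ≡ 9 (mod 16); new modulus lcm = 1360.
    Write x = 25 + 85·t and substitute into x ≡ 9 (mod 16): 85·t ≡ 9 − 25 = -16 (mod 16).
    Reduce coefficients mod 16: 5·t ≡ 0 (mod 16).
    The inverse of 5 mod 16 is 13 (since 5·13 = 65 = 4·16 + 1), so t ≡ 13·0 = 0 ≡ 0 (mod 16).
    Then x = 25 + 85·0 = 25, valid modulo lcm(85, 16) = 1360: x ≡ 25 (mod 1360).
  Combine with x ≡ 0 (mod 13); new modulus lcm = 17680.
    Write x = 25 + 1360·t and substitute into x ≡ 0 (mod 13): 1360·t ≡ 0 − 25 = -25 (mod 13).
    Reduce coefficients mod 13: 8·t ≡ 1 (mod 13).
    The inverse of 8 mod 13 is 5 (since 8·5 = 40 = 3·13 + 1), so t ≡ 5·1 = 5 ≡ 5 (mod 13).
    Then x = 25 + 1360·5 = 6825, valid modulo lcm(1360, 13) = 17680: x ≡ 6825 (mod 17680).
Verify against each original: 6825 mod 17 = 8, 6825 mod 5 = 0, 6825 mod 16 = 9, 6825 mod 13 = 0.

x ≡ 6825 (mod 17680).


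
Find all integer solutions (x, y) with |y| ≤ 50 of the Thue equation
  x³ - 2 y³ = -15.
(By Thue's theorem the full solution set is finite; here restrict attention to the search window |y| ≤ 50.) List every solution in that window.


The equation is x³ - 2y³ = -15. For fixed y, x³ = 2·y³ − 15, so a solution requires the RHS to be a perfect cube.
Strategy: iterate y from -50 to 50, compute RHS = 2·y³ − 15, and check whether it is a (positive or negative) perfect cube.
Check small values of y:
  y = 0: RHS = -15 is not a perfect cube.
  y = 1: RHS = -13 is not a perfect cube.
  y = -1: RHS = -17 is not a perfect cube.
  y = 2: RHS = 1 = (1)³ ⇒ x = 1 works.
  y = -2: RHS = -31 is not a perfect cube.
  y = 3: RHS = 39 is not a perfect cube.
  y = -3: RHS = -69 is not a perfect cube.
Continuing the search up to |y| = 50 finds no further solutions beyond those listed.
Collected solutions: (1, 2).

Solutions (with |y| ≤ 50): (1, 2).


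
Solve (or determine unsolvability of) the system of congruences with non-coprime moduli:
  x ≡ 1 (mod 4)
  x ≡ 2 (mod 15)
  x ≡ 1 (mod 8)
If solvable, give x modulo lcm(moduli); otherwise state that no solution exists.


Moduli 4, 15, 8 are not pairwise coprime, so CRT works modulo lcm(m_i) when all pairwise compatibility conditions hold.
Pairwise compatibility: gcd(m_i, m_j) must divide a_i - a_j for every pair.
Merge one congruence at a time:
  Start: x ≡ 1 (mod 4).
  Combine with x ≡ 2 (mod 15): gcd(4, 15) = 1; 2 - 1 = 1, which IS divisible by 1, so compatible.
    Write x = 1 + 4·t and substitute into x ≡ 2 (mod 15): 4·t ≡ 2 − 1 = 1 (mod 15).
    The inverse of 4 mod 15 is 4 (since 4·4 = 16 = 1·15 + 1), so t ≡ 4·1 = 4 ≡ 4 (mod 15).
    Then x = 1 + 4·4 = 17, valid modulo lcm(4, 15) = 60: x ≡ 17 (mod 60).
  Combine with x ≡ 1 (mod 8): gcd(60, 8) = 4; 1 - 17 = -16, which IS divisible by 4, so compatible.
    Write x = 17 + 60·t and substitute into x ≡ 1 (mod 8): 60·t ≡ 1 − 17 = -16 (mod 8).
    Divide the congruence (and modulus) by g = 4: 15·t ≡ -4 (mod 2).
    Reduce coefficients mod 2: 1·t ≡ 0 (mod 2).
    So t ≡ 0 (mod 2).
    Then x = 17 + 60·0 = 17, valid modulo lcm(60, 8) = 120: x ≡ 17 (mod 120).
Verify: 17 mod 4 = 1, 17 mod 15 = 2, 17 mod 8 = 1.

x ≡ 17 (mod 120).


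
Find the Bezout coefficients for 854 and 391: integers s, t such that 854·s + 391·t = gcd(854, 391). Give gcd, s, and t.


Euclidean algorithm on (854, 391) — divide until remainder is 0:
  854 = 2 · 391 + 72
  391 = 5 · 72 + 31
  72 = 2 · 31 + 10
  31 = 3 · 10 + 1
  10 = 10 · 1 + 0
gcd(854, 391) = 1.
Track Bezout coefficients alongside the remainders: start with r₀ = 854 = a·1 + b·0 (s = 1, t = 0) and r₁ = 391 = a·0 + b·1 (s = 0, t = 1); each new remainder r_{k+1} = r_{k-1} − q_k·r_k inherits s_{k+1} = s_{k-1} − q_k·s_k, t_{k+1} = t_{k-1} − q_k·t_k, so r_k = a·s_k + b·t_k at every step:
  q = 2: r = 72, s = 1 − 2·0 = 1, t = 0 − 2·1 = -2  (check: 854·1 + 391·(-2) = 72)
  q = 5: r = 31, s = 0 − 5·1 = -5, t = 1 − 5·(-2) = 11  (check: 854·(-5) + 391·11 = 31)
  q = 2: r = 10, s = 1 − 2·(-5) = 11, t = -2 − 2·11 = -24  (check: 854·11 + 391·(-24) = 10)
  q = 3: r = 1, s = -5 − 3·11 = -38, t = 11 − 3·(-24) = 83  (check: 854·(-38) + 391·83 = 1)
The row with r = 1 (the gcd) gives the Bezout coefficients s = -38, t = 83.
Result: 854 · (-38) + 391 · (83) = 1.

gcd(854, 391) = 1; s = -38, t = 83 (check: 854·(-38) + 391·83 = 1).


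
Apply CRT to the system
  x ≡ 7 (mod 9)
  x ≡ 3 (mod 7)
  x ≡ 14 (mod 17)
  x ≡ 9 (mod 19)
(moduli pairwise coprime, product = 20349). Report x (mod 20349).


Product of moduli M = 9 · 7 · 17 · 19 = 20349.
Merge one congruence at a time:
  Start: x ≡ 7 (mod 9).
  Combine with x ≡ 3 (mod 7); new modulus lcm = 63.
    Write x = 7 + 9·t and substitute into x ≡ 3 (mod 7): 9·t ≡ 3 − 7 = -4 (mod 7).
    Reduce coefficients mod 7: 2·t ≡ 3 (mod 7).
    The inverse of 2 mod 7 is 4 (since 2·4 = 8 = 1·7 + 1), so t ≡ 4·3 = 12 ≡ 5 (mod 7).
    Then x = 7 + 9·5 = 52, valid modulo lcm(9, 7) = 63: x ≡ 52 (mod 63).
  Combine with x ≡ 14 (mod 17); new modulus lcm = 1071.
    Write x = 52 + 63·t and substitute into x ≡ 14 (mod 17): 63·t ≡ 14 − 52 = -38 (mod 17).
    Reduce coefficients mod 17: 12·t ≡ 13 (mod 17).
    The inverse of 12 mod 17 is 10 (since 12·10 = 120 = 7·17 + 1), so t ≡ 10·13 = 130 ≡ 11 (mod 17).
    Then x = 52 + 63·11 = 745, valid modulo lcm(63, 17) = 1071: x ≡ 745 (mod 1071).
  Combine with x ≡ 9 (mod 19); new modulus lcm = 20349.
    Write x = 745 + 1071·t and substitute into x ≡ 9 (mod 19): 1071·t ≡ 9 − 745 = -736 (mod 19).
    Reduce coefficients mod 19: 7·t ≡ 5 (mod 19).
    The inverse of 7 mod 19 is 11 (since 7·11 = 77 = 4·19 + 1), so t ≡ 11·5 = 55 ≡ 17 (mod 19).
    Then x = 745 + 1071·17 = 18952, valid modulo lcm(1071, 19) = 20349: x ≡ 18952 (mod 20349).
Verify against each original: 18952 mod 9 = 7, 18952 mod 7 = 3, 18952 mod 17 = 14, 18952 mod 19 = 9.

x ≡ 18952 (mod 20349).


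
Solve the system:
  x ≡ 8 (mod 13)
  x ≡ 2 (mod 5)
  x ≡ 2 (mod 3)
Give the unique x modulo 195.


Moduli 13, 5, 3 are pairwise coprime; by CRT there is a unique solution modulo M = 13 · 5 · 3 = 195.
Solve pairwise, accumulating the modulus:
  Start with x ≡ 8 (mod 13).
  Combine with x ≡ 2 (mod 5): since gcd(13, 5) = 1, we get a unique residue mod 65.
    Write x = 8 + 13·t and substitute into x ≡ 2 (mod 5): 13·t ≡ 2 − 8 = -6 (mod 5).
    Reduce coefficients mod 5: 3·t ≡ 4 (mod 5).
    The inverse of 3 mod 5 is 2 (since 3·2 = 6 = 1·5 + 1), so t ≡ 2·4 = 8 ≡ 3 (mod 5).
    Then x = 8 + 13·3 = 47, valid modulo lcm(13, 5) = 65: x ≡ 47 (mod 65).
  Combine with x ≡ 2 (mod 3): since gcd(65, 3) = 1, we get a unique residue mod 195.
    Write x = 47 + 65·t and substitute into x ≡ 2 (mod 3): 65·t ≡ 2 − 47 = -45 (mod 3).
    Reduce coefficients mod 3: 2·t ≡ 0 (mod 3).
    The inverse of 2 mod 3 is 2 (since 2·2 = 4 = 1·3 + 1), so t ≡ 2·0 = 0 ≡ 0 (mod 3).
    Then x = 47 + 65·0 = 47, valid modulo lcm(65, 3) = 195: x ≡ 47 (mod 195).
Verify: 47 mod 13 = 8 ✓, 47 mod 5 = 2 ✓, 47 mod 3 = 2 ✓.

x ≡ 47 (mod 195).


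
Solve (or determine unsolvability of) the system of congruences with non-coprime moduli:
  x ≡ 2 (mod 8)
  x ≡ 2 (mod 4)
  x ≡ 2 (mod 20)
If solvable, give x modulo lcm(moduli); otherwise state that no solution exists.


Moduli 8, 4, 20 are not pairwise coprime, so CRT works modulo lcm(m_i) when all pairwise compatibility conditions hold.
Pairwise compatibility: gcd(m_i, m_j) must divide a_i - a_j for every pair.
Merge one congruence at a time:
  Start: x ≡ 2 (mod 8).
  Combine with x ≡ 2 (mod 4): gcd(8, 4) = 4; 2 - 2 = 0, which IS divisible by 4, so compatible.
    Write x = 2 + 8·t and substitute into x ≡ 2 (mod 4): 8·t ≡ 2 − 2 = 0 (mod 4).
    Divide the congruence (and modulus) by g = 4: 2·t ≡ 0 (mod 1).
    Modulo 1 every t works; take t = 0.
    Then x = 2 + 8·0 = 2, valid modulo lcm(8, 4) = 8: x ≡ 2 (mod 8).
  Combine with x ≡ 2 (mod 20): gcd(8, 20) = 4; 2 - 2 = 0, which IS divisible by 4, so compatible.
    Write x = 2 + 8·t and substitute into x ≡ 2 (mod 20): 8·t ≡ 2 − 2 = 0 (mod 20).
    Divide the congruence (and modulus) by g = 4: 2·t ≡ 0 (mod 5).
    The inverse of 2 mod 5 is 3 (since 2·3 = 6 = 1·5 + 1), so t ≡ 3·0 = 0 ≡ 0 (mod 5).
    Then x = 2 + 8·0 = 2, valid modulo lcm(8, 20) = 40: x ≡ 2 (mod 40).
Verify: 2 mod 8 = 2, 2 mod 4 = 2, 2 mod 20 = 2.

x ≡ 2 (mod 40).


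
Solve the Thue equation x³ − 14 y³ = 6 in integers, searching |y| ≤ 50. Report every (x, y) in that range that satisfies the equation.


The equation is x³ - 14y³ = 6. For fixed y, x³ = 14·y³ + 6, so a solution requires the RHS to be a perfect cube.
Strategy: iterate y from -50 to 50, compute RHS = 14·y³ + 6, and check whether it is a (positive or negative) perfect cube.
Check small values of y:
  y = 0: RHS = 6 is not a perfect cube.
  y = 1: RHS = 20 is not a perfect cube.
  y = -1: RHS = -8 = (-2)³ ⇒ x = -2 works.
  y = 2: RHS = 118 is not a perfect cube.
  y = -2: RHS = -106 is not a perfect cube.
  y = 3: RHS = 384 is not a perfect cube.
  y = -3: RHS = -372 is not a perfect cube.
Continuing the search up to |y| = 50 finds no further solutions beyond those listed.
Collected solutions: (-2, -1).

Solutions (with |y| ≤ 50): (-2, -1).


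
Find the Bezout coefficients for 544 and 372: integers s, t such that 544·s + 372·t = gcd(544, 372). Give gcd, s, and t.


Euclidean algorithm on (544, 372) — divide until remainder is 0:
  544 = 1 · 372 + 172
  372 = 2 · 172 + 28
  172 = 6 · 28 + 4
  28 = 7 · 4 + 0
gcd(544, 372) = 4.
Track Bezout coefficients alongside the remainders: start with r₀ = 544 = a·1 + b·0 (s = 1, t = 0) and r₁ = 372 = a·0 + b·1 (s = 0, t = 1); each new remainder r_{k+1} = r_{k-1} − q_k·r_k inherits s_{k+1} = s_{k-1} − q_k·s_k, t_{k+1} = t_{k-1} − q_k·t_k, so r_k = a·s_k + b·t_k at every step:
  q = 1: r = 172, s = 1 − 1·0 = 1, t = 0 − 1·1 = -1  (check: 544·1 + 372·(-1) = 172)
  q = 2: r = 28, s = 0 − 2·1 = -2, t = 1 − 2·(-1) = 3  (check: 544·(-2) + 372·3 = 28)
  q = 6: r = 4, s = 1 − 6·(-2) = 13, t = -1 − 6·3 = -19  (check: 544·13 + 372·(-19) = 4)
The row with r = 4 (the gcd) gives the Bezout coefficients s = 13, t = -19.
Result: 544 · (13) + 372 · (-19) = 4.

gcd(544, 372) = 4; s = 13, t = -19 (check: 544·13 + 372·(-19) = 4).


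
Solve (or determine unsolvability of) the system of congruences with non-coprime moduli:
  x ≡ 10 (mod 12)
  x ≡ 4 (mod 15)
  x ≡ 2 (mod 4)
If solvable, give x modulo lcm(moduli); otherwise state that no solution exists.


Moduli 12, 15, 4 are not pairwise coprime, so CRT works modulo lcm(m_i) when all pairwise compatibility conditions hold.
Pairwise compatibility: gcd(m_i, m_j) must divide a_i - a_j for every pair.
Merge one congruence at a time:
  Start: x ≡ 10 (mod 12).
  Combine with x ≡ 4 (mod 15): gcd(12, 15) = 3; 4 - 10 = -6, which IS divisible by 3, so compatible.
    Write x = 10 + 12·t and substitute into x ≡ 4 (mod 15): 12·t ≡ 4 − 10 = -6 (mod 15).
    Divide the congruence (and modulus) by g = 3: 4·t ≡ -2 (mod 5).
    Reduce coefficients mod 5: 4·t ≡ 3 (mod 5).
    The inverse of 4 mod 5 is 4 (since 4·4 = 16 = 3·5 + 1), so t ≡ 4·3 = 12 ≡ 2 (mod 5).
    Then x = 10 + 12·2 = 34, valid modulo lcm(12, 15) = 60: x ≡ 34 (mod 60).
  Combine with x ≡ 2 (mod 4): gcd(60, 4) = 4; 2 - 34 = -32, which IS divisible by 4, so compatible.
    Write x = 34 + 60·t and substitute into x ≡ 2 (mod 4): 60·t ≡ 2 − 34 = -32 (mod 4).
    Divide the congruence (and modulus) by g = 4: 15·t ≡ -8 (mod 1).
    Modulo 1 every t works; take t = 0.
    Then x = 34 + 60·0 = 34, valid modulo lcm(60, 4) = 60: x ≡ 34 (mod 60).
Verify: 34 mod 12 = 10, 34 mod 15 = 4, 34 mod 4 = 2.

x ≡ 34 (mod 60).
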